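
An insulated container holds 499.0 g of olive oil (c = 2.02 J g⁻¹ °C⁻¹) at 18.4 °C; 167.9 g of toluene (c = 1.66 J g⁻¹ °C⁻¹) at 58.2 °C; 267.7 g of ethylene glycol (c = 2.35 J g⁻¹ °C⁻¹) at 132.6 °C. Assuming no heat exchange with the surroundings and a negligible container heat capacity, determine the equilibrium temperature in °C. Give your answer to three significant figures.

Σ mᵢcᵢ(T − Tᵢ) = 0  ⇒  T = Σ mᵢcᵢTᵢ / Σ mᵢcᵢ
Σ mᵢcᵢ = 499.0×2.02 + 167.9×1.66 + 267.7×2.35 = 1915.789
Σ mᵢcᵢTᵢ = 1007.98×18.4 + 278.714×58.2 + 629.095×132.6 = 118190
T = 118190 / 1915.789 = 61.69 °C

T_f = 61.7 °C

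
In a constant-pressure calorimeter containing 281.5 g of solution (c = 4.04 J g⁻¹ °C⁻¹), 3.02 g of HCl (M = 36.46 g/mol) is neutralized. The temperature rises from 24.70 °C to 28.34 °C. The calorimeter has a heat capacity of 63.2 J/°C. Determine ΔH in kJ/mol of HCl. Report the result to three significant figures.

|ΔT| = |28.34 − 24.70| = 3.64 °C
|q_surr| = (281.5 × 4.04 + 63.2) × 3.64 = 1200.46 × 3.64 = 4370 J
n(HCl) = 3.02 / 36.46 = 0.08283 mol
Temperature rose, so q_rxn = −|q_surr| = -4.370 kJ
ΔH = q_rxn / n = -52.76 kJ/mol

ΔH = -52.8 kJ/mol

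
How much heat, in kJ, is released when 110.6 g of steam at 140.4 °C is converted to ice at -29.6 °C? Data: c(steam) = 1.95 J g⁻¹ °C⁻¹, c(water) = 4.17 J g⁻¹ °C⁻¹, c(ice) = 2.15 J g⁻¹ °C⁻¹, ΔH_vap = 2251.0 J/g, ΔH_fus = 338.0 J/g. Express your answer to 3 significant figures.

q = 348 kJ

q1 (cool steam 140.4→100 °C): 110.6 × 1.95 × 40.4 = 8713 J
q2 (condense at 100 °C): 110.6 × 2251.0 = 248961 J
q3 (cool water 100→0 °C): 110.6 × 4.17 × 100.0 = 46120 J
q4 (freeze at 0 °C): 110.6 × 338.0 = 37383 J
q5 (cool ice 0→-29.6 °C): 110.6 × 2.15 × 29.6 = 7039 J
Total: 8713 + 248961 + 46120 + 37383 + 7039 = 348216 J = 348 kJ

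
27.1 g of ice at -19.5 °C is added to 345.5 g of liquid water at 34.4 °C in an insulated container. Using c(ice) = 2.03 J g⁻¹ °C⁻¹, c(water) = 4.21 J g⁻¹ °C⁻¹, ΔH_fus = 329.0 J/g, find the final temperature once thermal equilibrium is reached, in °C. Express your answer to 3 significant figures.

T_f = 25.5 °C

Heat to bring ice to 0 °C and melt it: q₁ = 27.1×2.03×19.5 + 27.1×329.0 = 9988.7 J
Heat the water can supply cooling to 0 °C: 345.5×4.21×34.4 = 50036.7 J > q₁, so all ice melts.
Energy balance: 345.5×4.21×(34.4 − T) = 9988.7 + 27.1×4.21×(T − 0)
1454.555(34.4 − T) = 9988.7 + 114.091 T
50036.7 − 9988.7 = 1568.646 T
T = 40048.0 / 1568.646 = 25.53 °C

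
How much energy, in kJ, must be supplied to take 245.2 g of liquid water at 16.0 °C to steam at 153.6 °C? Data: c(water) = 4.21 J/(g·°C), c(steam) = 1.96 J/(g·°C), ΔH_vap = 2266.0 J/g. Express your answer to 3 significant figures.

q1 (heat water 16.0→100.0 °C): 245.2 × 4.21 × 84.0 = 86713 J
q2 (vaporize at 100 °C): 245.2 × 2266.0 = 555623 J
q3 (heat steam 100.0→153.6 °C): 245.2 × 1.96 × 53.6 = 25760 J
Total: 86713 + 555623 + 25760 = 668096 J = 668 kJ

q = 668 kJ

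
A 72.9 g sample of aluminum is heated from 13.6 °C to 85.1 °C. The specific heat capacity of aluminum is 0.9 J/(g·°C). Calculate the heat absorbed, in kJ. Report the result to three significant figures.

q = m c ΔT = 72.9 × 0.9 × (85.1 − 13.6)
q = 72.9 × 0.9 × 71.5 = 4691 J = 4.69 kJ

q = 4.69 kJ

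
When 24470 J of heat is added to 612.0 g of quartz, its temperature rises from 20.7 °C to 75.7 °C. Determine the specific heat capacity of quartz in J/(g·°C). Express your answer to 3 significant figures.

c = q / (m ΔT) = 24470 / (612.0 × 55.0)
c = 24470 / 33660 = 0.727 J/(g·°C)

c = 0.727 J/(g·°C)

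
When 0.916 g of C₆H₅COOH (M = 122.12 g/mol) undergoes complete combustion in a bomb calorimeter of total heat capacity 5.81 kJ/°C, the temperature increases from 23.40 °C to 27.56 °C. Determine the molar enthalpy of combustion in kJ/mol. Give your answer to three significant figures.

ΔH = -3220 kJ/mol

ΔT = 27.56 − 23.40 = 4.16 °C
q_cal = C_cal × ΔT = 5.81 × 4.16 = 24.1696 kJ
n = 0.916 / 122.12 = 0.007501 mol
q_rxn = −q_cal = -24.1696 kJ
ΔH = -24.1696 / 0.007501 = -3222 kJ/mol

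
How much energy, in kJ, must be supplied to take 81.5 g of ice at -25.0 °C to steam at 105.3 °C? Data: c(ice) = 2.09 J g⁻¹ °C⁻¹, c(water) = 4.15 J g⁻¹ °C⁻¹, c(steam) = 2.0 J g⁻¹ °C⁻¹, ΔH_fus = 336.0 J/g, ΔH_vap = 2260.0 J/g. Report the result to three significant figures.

q1 (heat ice -25.0→0.0 °C): 81.5 × 2.09 × 25.0 = 4258 J
q2 (melt at 0 °C): 81.5 × 336.0 = 27384 J
q3 (heat water 0.0→100.0 °C): 81.5 × 4.15 × 100.0 = 33823 J
q4 (vaporize at 100 °C): 81.5 × 2260.0 = 184190 J
q5 (heat steam 100.0→105.3 °C): 81.5 × 2.0 × 5.3 = 864 J
Total: 4258 + 27384 + 33823 + 184190 + 864 = 250519 J = 251 kJ

q = 251 kJ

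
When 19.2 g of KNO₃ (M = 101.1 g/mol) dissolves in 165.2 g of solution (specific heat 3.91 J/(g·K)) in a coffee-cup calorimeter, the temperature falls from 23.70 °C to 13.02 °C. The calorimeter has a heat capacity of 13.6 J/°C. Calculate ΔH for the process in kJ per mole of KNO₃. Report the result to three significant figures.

ΔH = 37.1 kJ/mol

|ΔT| = |13.02 − 23.70| = 10.68 °C
|q_surr| = (165.2 × 3.91 + 13.6) × 10.68 = 659.532 × 10.68 = 7044 J
n(KNO₃) = 19.2 / 101.1 = 0.1899 mol
Temperature fell, so q_rxn = +|q_surr| = 7.044 kJ
ΔH = q_rxn / n = 37.09 kJ/mol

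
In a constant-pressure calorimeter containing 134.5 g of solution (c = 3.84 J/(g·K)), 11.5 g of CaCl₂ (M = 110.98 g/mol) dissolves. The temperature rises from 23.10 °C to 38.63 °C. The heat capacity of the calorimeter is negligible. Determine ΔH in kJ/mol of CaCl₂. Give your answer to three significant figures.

ΔH = -77.4 kJ/mol

|ΔT| = |38.63 − 23.10| = 15.53 °C
|q_surr| = (134.5 × 3.84) × 15.53 = 516.48 × 15.53 = 8021 J
n(CaCl₂) = 11.5 / 110.98 = 0.1036 mol
Temperature rose, so q_rxn = −|q_surr| = -8.021 kJ
ΔH = q_rxn / n = -77.42 kJ/mol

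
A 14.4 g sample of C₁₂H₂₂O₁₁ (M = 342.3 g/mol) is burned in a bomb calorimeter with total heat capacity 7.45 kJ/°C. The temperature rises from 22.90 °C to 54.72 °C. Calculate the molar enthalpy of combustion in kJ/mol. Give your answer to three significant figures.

ΔH = -5640 kJ/mol

ΔT = 54.72 − 22.90 = 31.82 °C
q_cal = C_cal × ΔT = 7.45 × 31.82 = 237.059 kJ
n = 14.4 / 342.3 = 0.042068 mol
q_rxn = −q_cal = -237.059 kJ
ΔH = -237.059 / 0.042068 = -5635 kJ/mol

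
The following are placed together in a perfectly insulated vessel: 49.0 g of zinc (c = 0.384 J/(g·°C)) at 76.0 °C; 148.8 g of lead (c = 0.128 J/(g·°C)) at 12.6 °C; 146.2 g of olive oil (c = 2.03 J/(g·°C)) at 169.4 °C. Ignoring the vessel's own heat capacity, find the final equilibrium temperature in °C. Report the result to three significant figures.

T_f = 155 °C

Σ mᵢcᵢ(T − Tᵢ) = 0  ⇒  T = Σ mᵢcᵢTᵢ / Σ mᵢcᵢ
Σ mᵢcᵢ = 49.0×0.384 + 148.8×0.128 + 146.2×2.03 = 334.6484
Σ mᵢcᵢTᵢ = 18.816×76.0 + 19.0464×12.6 + 296.786×169.4 = 51946
T = 51946 / 334.6484 = 155.2 °C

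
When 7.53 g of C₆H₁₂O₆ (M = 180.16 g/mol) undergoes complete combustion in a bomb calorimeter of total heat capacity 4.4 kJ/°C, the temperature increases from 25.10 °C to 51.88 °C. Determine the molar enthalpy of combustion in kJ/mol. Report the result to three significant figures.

ΔH = -2820 kJ/mol

ΔT = 51.88 − 25.10 = 26.78 °C
q_cal = C_cal × ΔT = 4.4 × 26.78 = 117.832 kJ
n = 7.53 / 180.16 = 0.04180 mol
q_rxn = −q_cal = -117.832 kJ
ΔH = -117.832 / 0.04180 = -2819 kJ/mol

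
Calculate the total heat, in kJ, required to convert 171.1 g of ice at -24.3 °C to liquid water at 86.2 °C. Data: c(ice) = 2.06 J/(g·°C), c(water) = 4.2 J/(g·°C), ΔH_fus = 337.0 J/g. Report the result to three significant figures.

q1 (heat ice -24.3→0.0 °C): 171.1 × 2.06 × 24.3 = 8565 J
q2 (melt at 0 °C): 171.1 × 337.0 = 57661 J
q3 (heat water 0.0→86.2 °C): 171.1 × 4.2 × 86.2 = 61945 J
Total: 8565 + 57661 + 61945 = 128171 J = 128 kJ

q = 128 kJ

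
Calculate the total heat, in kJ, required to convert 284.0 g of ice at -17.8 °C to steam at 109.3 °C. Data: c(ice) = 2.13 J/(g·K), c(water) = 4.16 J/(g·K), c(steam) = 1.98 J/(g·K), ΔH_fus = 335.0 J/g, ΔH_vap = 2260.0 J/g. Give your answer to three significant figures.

q1 (heat ice -17.8→0.0 °C): 284.0 × 2.13 × 17.8 = 10768 J
q2 (melt at 0 °C): 284.0 × 335.0 = 95140 J
q3 (heat water 0.0→100.0 °C): 284.0 × 4.16 × 100.0 = 118144 J
q4 (vaporize at 100 °C): 284.0 × 2260.0 = 641840 J
q5 (heat steam 100.0→109.3 °C): 284.0 × 1.98 × 9.3 = 5230 J
Total: 10768 + 95140 + 118144 + 641840 + 5230 = 871122 J = 871 kJ

q = 871 kJ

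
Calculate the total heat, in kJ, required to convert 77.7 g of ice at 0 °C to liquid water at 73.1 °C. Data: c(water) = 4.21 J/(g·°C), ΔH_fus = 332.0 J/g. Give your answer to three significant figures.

q = 49.7 kJ

q1 (melt at 0 °C): 77.7 × 332.0 = 25796 J
q2 (heat water 0.0→73.1 °C): 77.7 × 4.21 × 73.1 = 23912 J
Total: 25796 + 23912 = 49708 J = 49.7 kJ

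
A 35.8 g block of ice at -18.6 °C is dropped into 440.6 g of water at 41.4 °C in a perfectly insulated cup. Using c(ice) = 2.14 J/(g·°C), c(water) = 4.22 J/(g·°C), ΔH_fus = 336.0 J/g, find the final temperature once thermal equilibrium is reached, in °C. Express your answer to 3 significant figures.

T_f = 31.6 °C

Heat to bring ice to 0 °C and melt it: q₁ = 35.8×2.14×18.6 + 35.8×336.0 = 13454 J
Heat the water can supply cooling to 0 °C: 440.6×4.22×41.4 = 76976.3 J > q₁, so all ice melts.
Energy balance: 440.6×4.22×(41.4 − T) = 13454 + 35.8×4.22×(T − 0)
1859.332(41.4 − T) = 13454 + 151.076 T
76976.3 − 13454 = 2010.408 T
T = 63522.3 / 2010.408 = 31.60 °C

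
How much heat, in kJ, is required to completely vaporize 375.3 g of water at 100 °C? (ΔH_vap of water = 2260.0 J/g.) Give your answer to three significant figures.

q = 848 kJ

q = m × ΔH_vap = 375.3 × 2260.0 = 848200 J = 848 kJ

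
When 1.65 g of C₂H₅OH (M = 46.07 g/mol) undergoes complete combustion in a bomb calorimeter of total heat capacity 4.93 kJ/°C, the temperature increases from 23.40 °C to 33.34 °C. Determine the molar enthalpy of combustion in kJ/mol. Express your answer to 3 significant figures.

ΔT = 33.34 − 23.40 = 9.94 °C
q_cal = C_cal × ΔT = 4.93 × 9.94 = 49.0042 kJ
n = 1.65 / 46.07 = 0.03582 mol
q_rxn = −q_cal = -49.0042 kJ
ΔH = -49.0042 / 0.03582 = -1368 kJ/mol

ΔH = -1370 kJ/mol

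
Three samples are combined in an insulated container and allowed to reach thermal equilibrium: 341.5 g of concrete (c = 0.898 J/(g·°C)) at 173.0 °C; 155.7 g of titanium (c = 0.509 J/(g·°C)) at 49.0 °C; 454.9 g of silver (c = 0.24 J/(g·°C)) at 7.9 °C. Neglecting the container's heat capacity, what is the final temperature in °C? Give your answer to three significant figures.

Σ mᵢcᵢ(T − Tᵢ) = 0  ⇒  T = Σ mᵢcᵢTᵢ / Σ mᵢcᵢ
Σ mᵢcᵢ = 341.5×0.898 + 155.7×0.509 + 454.9×0.24 = 495.0943
Σ mᵢcᵢTᵢ = 306.667×173.0 + 79.2513×49.0 + 109.176×7.9 = 57799
T = 57799 / 495.0943 = 116.7 °C

T_f = 117 °C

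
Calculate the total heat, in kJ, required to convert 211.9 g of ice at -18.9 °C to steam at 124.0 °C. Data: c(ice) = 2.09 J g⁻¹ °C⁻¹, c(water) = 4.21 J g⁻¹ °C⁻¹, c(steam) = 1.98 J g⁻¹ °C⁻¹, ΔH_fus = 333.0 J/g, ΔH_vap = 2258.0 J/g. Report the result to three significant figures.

q = 657 kJ

q1 (heat ice -18.9→0.0 °C): 211.9 × 2.09 × 18.9 = 8370 J
q2 (melt at 0 °C): 211.9 × 333.0 = 70563 J
q3 (heat water 0.0→100.0 °C): 211.9 × 4.21 × 100.0 = 89210 J
q4 (vaporize at 100 °C): 211.9 × 2258.0 = 478470 J
q5 (heat steam 100.0→124.0 °C): 211.9 × 1.98 × 24.0 = 10069 J
Total: 8370 + 70563 + 89210 + 478470 + 10069 = 656682 J = 657 kJ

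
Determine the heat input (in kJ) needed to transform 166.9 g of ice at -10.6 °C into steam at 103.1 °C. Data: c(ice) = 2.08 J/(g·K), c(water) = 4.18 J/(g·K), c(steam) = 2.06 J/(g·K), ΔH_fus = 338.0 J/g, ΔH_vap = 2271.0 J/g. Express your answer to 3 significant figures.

q = 510 kJ

q1 (heat ice -10.6→0.0 °C): 166.9 × 2.08 × 10.6 = 3680 J
q2 (melt at 0 °C): 166.9 × 338.0 = 56412 J
q3 (heat water 0.0→100.0 °C): 166.9 × 4.18 × 100.0 = 69764 J
q4 (vaporize at 100 °C): 166.9 × 2271.0 = 379030 J
q5 (heat steam 100.0→103.1 °C): 166.9 × 2.06 × 3.1 = 1066 J
Total: 3680 + 56412 + 69764 + 379030 + 1066 = 509952 J = 510 kJ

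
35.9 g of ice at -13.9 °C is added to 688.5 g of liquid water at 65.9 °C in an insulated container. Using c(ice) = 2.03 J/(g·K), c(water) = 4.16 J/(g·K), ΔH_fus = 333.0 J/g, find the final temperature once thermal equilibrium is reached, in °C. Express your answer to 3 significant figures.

Heat to bring ice to 0 °C and melt it: q₁ = 35.9×2.03×13.9 + 35.9×333.0 = 12968 J
Heat the water can supply cooling to 0 °C: 688.5×4.16×65.9 = 188748 J > q₁, so all ice melts.
Energy balance: 688.5×4.16×(65.9 − T) = 12968 + 35.9×4.16×(T − 0)
2864.16(65.9 − T) = 12968 + 149.344 T
188748 − 12968 = 3013.504 T
T = 175780 / 3013.504 = 58.33 °C

T_f = 58.3 °C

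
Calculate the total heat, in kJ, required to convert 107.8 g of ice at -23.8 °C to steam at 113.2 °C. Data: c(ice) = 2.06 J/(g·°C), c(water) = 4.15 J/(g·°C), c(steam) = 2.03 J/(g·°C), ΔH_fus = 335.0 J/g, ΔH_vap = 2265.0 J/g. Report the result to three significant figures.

q = 333 kJ

q1 (heat ice -23.8→0.0 °C): 107.8 × 2.06 × 23.8 = 5285 J
q2 (melt at 0 °C): 107.8 × 335.0 = 36113 J
q3 (heat water 0.0→100.0 °C): 107.8 × 4.15 × 100.0 = 44737 J
q4 (vaporize at 100 °C): 107.8 × 2265.0 = 244167 J
q5 (heat steam 100.0→113.2 °C): 107.8 × 2.03 × 13.2 = 2889 J
Total: 5285 + 36113 + 44737 + 244167 + 2889 = 333191 J = 333 kJ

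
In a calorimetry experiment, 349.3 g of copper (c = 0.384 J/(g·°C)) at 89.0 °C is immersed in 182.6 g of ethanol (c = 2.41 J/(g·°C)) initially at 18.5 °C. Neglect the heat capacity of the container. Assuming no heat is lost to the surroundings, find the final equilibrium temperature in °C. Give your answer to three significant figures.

Heat lost by copper = heat gained by ethanol.
(349.3)(0.384)(89.0 − T) = (182.6)(2.41)(T − 18.5)
134.1312 (89.0 − T) = 440.066 (T − 18.5)
11938 − 134.1312 T = 440.066 T − 8141.2
20079.2 = 574.1972 T
T = 34.97 °C

T_f = 35.0 °C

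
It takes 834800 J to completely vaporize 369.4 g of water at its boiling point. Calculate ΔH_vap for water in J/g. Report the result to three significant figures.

ΔH_vap = q / m = 834800 / 369.4 = 2260 J/g

ΔH_vap = 2260 J/g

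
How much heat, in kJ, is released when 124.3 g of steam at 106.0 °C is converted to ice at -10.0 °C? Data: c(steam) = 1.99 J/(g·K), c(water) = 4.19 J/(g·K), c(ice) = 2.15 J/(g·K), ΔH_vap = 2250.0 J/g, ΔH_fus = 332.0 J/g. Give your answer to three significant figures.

q = 377 kJ

q1 (cool steam 106.0→100 °C): 124.3 × 1.99 × 6.0 = 1484 J
q2 (condense at 100 °C): 124.3 × 2250.0 = 279675 J
q3 (cool water 100→0 °C): 124.3 × 4.19 × 100.0 = 52082 J
q4 (freeze at 0 °C): 124.3 × 332.0 = 41268 J
q5 (cool ice 0→-10.0 °C): 124.3 × 2.15 × 10.0 = 2672 J
Total: 1484 + 279675 + 52082 + 41268 + 2672 = 377181 J = 377 kJ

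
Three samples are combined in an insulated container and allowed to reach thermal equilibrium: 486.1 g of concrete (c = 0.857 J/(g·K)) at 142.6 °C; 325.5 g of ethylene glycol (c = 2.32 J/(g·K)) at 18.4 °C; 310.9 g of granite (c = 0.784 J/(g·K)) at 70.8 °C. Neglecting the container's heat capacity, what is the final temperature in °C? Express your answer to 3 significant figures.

T_f = 64.0 °C

Σ mᵢcᵢ(T − Tᵢ) = 0  ⇒  T = Σ mᵢcᵢTᵢ / Σ mᵢcᵢ
Σ mᵢcᵢ = 486.1×0.857 + 325.5×2.32 + 310.9×0.784 = 1415.4933
Σ mᵢcᵢTᵢ = 416.5877×142.6 + 755.16×18.4 + 243.7456×70.8 = 90558
T = 90558 / 1415.4933 = 63.98 °C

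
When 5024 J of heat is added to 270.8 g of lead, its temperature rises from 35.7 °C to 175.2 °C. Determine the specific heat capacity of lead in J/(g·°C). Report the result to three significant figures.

c = 0.133 J/(g·°C)

c = q / (m ΔT) = 5024 / (270.8 × 139.5)
c = 5024 / 37776.6 = 0.133 J/(g·°C)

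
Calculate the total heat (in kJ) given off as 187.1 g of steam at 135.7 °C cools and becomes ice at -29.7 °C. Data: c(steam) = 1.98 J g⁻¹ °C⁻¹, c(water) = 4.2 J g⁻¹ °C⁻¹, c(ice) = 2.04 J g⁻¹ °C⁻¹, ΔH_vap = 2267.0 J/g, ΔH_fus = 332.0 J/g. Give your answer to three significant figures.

q1 (cool steam 135.7→100 °C): 187.1 × 1.98 × 35.7 = 13225 J
q2 (condense at 100 °C): 187.1 × 2267.0 = 424156 J
q3 (cool water 100→0 °C): 187.1 × 4.2 × 100.0 = 78582 J
q4 (freeze at 0 °C): 187.1 × 332.0 = 62117 J
q5 (cool ice 0→-29.7 °C): 187.1 × 2.04 × 29.7 = 11336 J
Total: 13225 + 424156 + 78582 + 62117 + 11336 = 589416 J = 589 kJ

q = 589 kJ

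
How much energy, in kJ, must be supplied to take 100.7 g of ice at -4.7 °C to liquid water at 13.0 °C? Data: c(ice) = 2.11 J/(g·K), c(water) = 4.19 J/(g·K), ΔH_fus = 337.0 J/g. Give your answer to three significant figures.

q1 (heat ice -4.7→0.0 °C): 100.7 × 2.11 × 4.7 = 999 J
q2 (melt at 0 °C): 100.7 × 337.0 = 33936 J
q3 (heat water 0.0→13.0 °C): 100.7 × 4.19 × 13.0 = 5485 J
Total: 999 + 33936 + 5485 = 40420 J = 40.4 kJ

q = 40.4 kJ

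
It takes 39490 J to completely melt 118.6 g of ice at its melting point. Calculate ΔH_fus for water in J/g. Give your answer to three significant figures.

ΔH_fus = 333 J/g

ΔH_fus = q / m = 39490 / 118.6 = 333 J/g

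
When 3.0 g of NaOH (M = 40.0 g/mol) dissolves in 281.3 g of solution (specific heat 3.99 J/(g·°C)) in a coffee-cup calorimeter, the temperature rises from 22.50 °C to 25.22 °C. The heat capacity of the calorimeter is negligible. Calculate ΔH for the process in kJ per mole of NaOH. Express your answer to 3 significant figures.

|ΔT| = |25.22 − 22.50| = 2.72 °C
|q_surr| = (281.3 × 3.99) × 2.72 = 1122.387 × 2.72 = 3053 J
n(NaOH) = 3.0 / 40.0 = 0.07500 mol
Temperature rose, so q_rxn = −|q_surr| = -3.053 kJ
ΔH = q_rxn / n = -40.71 kJ/mol

ΔH = -40.7 kJ/mol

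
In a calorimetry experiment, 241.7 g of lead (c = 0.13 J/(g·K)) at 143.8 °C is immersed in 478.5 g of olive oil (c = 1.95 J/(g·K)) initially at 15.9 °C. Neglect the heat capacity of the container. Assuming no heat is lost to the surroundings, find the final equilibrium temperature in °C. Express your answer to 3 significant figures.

T_f = 20.1 °C

Heat lost by lead = heat gained by olive oil.
(241.7)(0.13)(143.8 − T) = (478.5)(1.95)(T − 15.9)
31.421 (143.8 − T) = 933.075 (T − 15.9)
4518.3 − 31.421 T = 933.075 T − 14836
19354.3 = 964.496 T
T = 20.07 °C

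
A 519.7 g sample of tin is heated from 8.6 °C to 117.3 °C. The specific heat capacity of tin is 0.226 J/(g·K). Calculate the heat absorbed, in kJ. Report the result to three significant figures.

q = m c ΔT = 519.7 × 0.226 × (117.3 − 8.6)
q = 519.7 × 0.226 × 108.7 = 12770 J = 12.8 kJ

q = 12.8 kJ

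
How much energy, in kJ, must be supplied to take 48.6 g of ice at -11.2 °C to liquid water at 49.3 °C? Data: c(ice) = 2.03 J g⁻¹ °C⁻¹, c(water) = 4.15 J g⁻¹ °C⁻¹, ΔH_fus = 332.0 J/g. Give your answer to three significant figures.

q = 27.2 kJ

q1 (heat ice -11.2→0.0 °C): 48.6 × 2.03 × 11.2 = 1105 J
q2 (melt at 0 °C): 48.6 × 332.0 = 16135 J
q3 (heat water 0.0→49.3 °C): 48.6 × 4.15 × 49.3 = 9943 J
Total: 1105 + 16135 + 9943 = 27183 J = 27.2 kJ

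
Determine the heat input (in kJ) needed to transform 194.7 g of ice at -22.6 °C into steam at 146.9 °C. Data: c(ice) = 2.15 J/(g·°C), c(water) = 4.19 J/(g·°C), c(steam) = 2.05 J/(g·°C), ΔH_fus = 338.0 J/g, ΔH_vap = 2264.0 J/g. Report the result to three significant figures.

q = 616 kJ

q1 (heat ice -22.6→0.0 °C): 194.7 × 2.15 × 22.6 = 9460 J
q2 (melt at 0 °C): 194.7 × 338.0 = 65809 J
q3 (heat water 0.0→100.0 °C): 194.7 × 4.19 × 100.0 = 81579 J
q4 (vaporize at 100 °C): 194.7 × 2264.0 = 440801 J
q5 (heat steam 100.0→146.9 °C): 194.7 × 2.05 × 46.9 = 18719 J
Total: 9460 + 65809 + 81579 + 440801 + 18719 = 616368 J = 616 kJ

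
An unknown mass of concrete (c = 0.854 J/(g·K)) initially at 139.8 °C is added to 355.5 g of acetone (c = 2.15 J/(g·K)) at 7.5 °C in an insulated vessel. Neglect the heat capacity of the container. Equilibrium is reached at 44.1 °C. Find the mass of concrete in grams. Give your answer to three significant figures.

q_gained = (355.5 × 2.15) × (44.1 − 7.5) = 27970 J
q_lost = m × 0.854 × (139.8 − 44.1) = 81.7278 m
m = 27970 / 81.7278 = 342 g

m = 342 g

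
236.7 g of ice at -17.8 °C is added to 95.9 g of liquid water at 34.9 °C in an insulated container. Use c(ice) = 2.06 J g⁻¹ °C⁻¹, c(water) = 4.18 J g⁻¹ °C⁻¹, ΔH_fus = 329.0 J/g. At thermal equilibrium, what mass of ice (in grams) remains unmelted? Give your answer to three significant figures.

m_ice remaining = 221 g

Heat to warm all ice to 0 °C: 236.7×2.06×17.8 = 8679.3 J
Heat released by water cooling to 0 °C: 95.9×4.18×34.9 = 13990 J
13990 J < 8679.3 + 236.7×329.0 = 86553.6 J, so not all ice melts; final T = 0 °C.
Heat left for melting: 13990 − 8679.3 = 5310.7 J
Mass melted = 5310.7 / 329.0 = 16.14 g
Ice remaining = 236.7 − 16.14 = 220.56 g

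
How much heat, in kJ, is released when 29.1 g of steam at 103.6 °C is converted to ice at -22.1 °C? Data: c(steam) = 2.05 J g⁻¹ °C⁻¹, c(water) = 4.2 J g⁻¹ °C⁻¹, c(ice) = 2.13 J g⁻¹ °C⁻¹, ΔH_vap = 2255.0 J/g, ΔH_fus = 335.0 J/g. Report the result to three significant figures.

q = 89.2 kJ

q1 (cool steam 103.6→100 °C): 29.1 × 2.05 × 3.6 = 215 J
q2 (condense at 100 °C): 29.1 × 2255.0 = 65621 J
q3 (cool water 100→0 °C): 29.1 × 4.2 × 100.0 = 12222 J
q4 (freeze at 0 °C): 29.1 × 335.0 = 9749 J
q5 (cool ice 0→-22.1 °C): 29.1 × 2.13 × 22.1 = 1370 J
Total: 215 + 65621 + 12222 + 9749 + 1370 = 89177 J = 89.2 kJ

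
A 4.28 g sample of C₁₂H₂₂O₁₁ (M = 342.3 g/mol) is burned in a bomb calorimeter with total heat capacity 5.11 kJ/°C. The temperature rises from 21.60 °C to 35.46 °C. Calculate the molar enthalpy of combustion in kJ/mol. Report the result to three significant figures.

ΔT = 35.46 − 21.60 = 13.86 °C
q_cal = C_cal × ΔT = 5.11 × 13.86 = 70.8246 kJ
n = 4.28 / 342.3 = 0.012504 mol
q_rxn = −q_cal = -70.8246 kJ
ΔH = -70.8246 / 0.012504 = -5664 kJ/mol

ΔH = -5660 kJ/mol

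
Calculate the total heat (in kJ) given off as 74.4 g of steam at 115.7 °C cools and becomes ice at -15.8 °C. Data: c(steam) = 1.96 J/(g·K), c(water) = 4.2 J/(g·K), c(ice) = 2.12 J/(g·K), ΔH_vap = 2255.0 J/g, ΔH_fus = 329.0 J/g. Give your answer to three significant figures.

q = 228 kJ

q1 (cool steam 115.7→100 °C): 74.4 × 1.96 × 15.7 = 2289 J
q2 (condense at 100 °C): 74.4 × 2255.0 = 167772 J
q3 (cool water 100→0 °C): 74.4 × 4.2 × 100.0 = 31248 J
q4 (freeze at 0 °C): 74.4 × 329.0 = 24478 J
q5 (cool ice 0→-15.8 °C): 74.4 × 2.12 × 15.8 = 2492 J
Total: 2289 + 167772 + 31248 + 24478 + 2492 = 228279 J = 228 kJ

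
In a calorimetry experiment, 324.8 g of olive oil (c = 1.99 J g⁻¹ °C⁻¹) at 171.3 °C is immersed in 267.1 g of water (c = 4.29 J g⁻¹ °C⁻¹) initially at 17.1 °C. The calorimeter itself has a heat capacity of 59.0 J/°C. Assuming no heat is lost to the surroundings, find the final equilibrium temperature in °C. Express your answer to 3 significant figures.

Heat lost by olive oil = heat gained by water + calorimeter.
(324.8)(1.99)(171.3 − T) = [(267.1)(4.29) + 59.0](T − 17.1)
646.352 (171.3 − T) = 1204.859 (T − 17.1)
110720 − 646.352 T = 1204.859 T − 20603
131323 = 1851.211 T
T = 70.94 °C

T_f = 70.9 °C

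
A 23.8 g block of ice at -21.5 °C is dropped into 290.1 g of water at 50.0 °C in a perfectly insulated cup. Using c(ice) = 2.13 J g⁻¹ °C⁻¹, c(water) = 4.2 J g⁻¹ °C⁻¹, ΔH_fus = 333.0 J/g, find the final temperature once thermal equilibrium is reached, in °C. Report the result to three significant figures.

Heat to bring ice to 0 °C and melt it: q₁ = 23.8×2.13×21.5 + 23.8×333.0 = 9015.3 J
Heat the water can supply cooling to 0 °C: 290.1×4.2×50.0 = 60921.0 J > q₁, so all ice melts.
Energy balance: 290.1×4.2×(50.0 − T) = 9015.3 + 23.8×4.2×(T − 0)
1218.42(50.0 − T) = 9015.3 + 99.96 T
60921.0 − 9015.3 = 1318.38 T
T = 51905.7 / 1318.38 = 39.37 °C

T_f = 39.4 °C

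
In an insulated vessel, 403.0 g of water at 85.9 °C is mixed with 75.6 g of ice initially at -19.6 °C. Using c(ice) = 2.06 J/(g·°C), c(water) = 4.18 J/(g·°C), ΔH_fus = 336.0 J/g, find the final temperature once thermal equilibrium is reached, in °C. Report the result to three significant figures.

Heat to bring ice to 0 °C and melt it: q₁ = 75.6×2.06×19.6 + 75.6×336.0 = 28454 J
Heat the water can supply cooling to 0 °C: 403.0×4.18×85.9 = 144702 J > q₁, so all ice melts.
Energy balance: 403.0×4.18×(85.9 − T) = 28454 + 75.6×4.18×(T − 0)
1684.54(85.9 − T) = 28454 + 316.008 T
144702 − 28454 = 2000.548 T
T = 116248 / 2000.548 = 58.11 °C

T_f = 58.1 °C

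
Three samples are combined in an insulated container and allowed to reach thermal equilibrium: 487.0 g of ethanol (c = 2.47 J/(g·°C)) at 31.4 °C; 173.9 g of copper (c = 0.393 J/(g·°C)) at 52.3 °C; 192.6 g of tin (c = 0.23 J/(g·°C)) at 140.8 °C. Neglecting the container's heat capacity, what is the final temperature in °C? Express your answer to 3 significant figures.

Σ mᵢcᵢ(T − Tᵢ) = 0  ⇒  T = Σ mᵢcᵢTᵢ / Σ mᵢcᵢ
Σ mᵢcᵢ = 487.0×2.47 + 173.9×0.393 + 192.6×0.23 = 1315.5307
Σ mᵢcᵢTᵢ = 1202.89×31.4 + 68.3427×52.3 + 44.298×140.8 = 47582
T = 47582 / 1315.5307 = 36.17 °C

T_f = 36.2 °C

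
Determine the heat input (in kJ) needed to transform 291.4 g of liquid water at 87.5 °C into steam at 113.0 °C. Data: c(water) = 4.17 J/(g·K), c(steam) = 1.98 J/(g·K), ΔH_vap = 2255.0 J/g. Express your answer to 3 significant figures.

q1 (heat water 87.5→100.0 °C): 291.4 × 4.17 × 12.5 = 15189 J
q2 (vaporize at 100 °C): 291.4 × 2255.0 = 657107 J
q3 (heat steam 100.0→113.0 °C): 291.4 × 1.98 × 13.0 = 7501 J
Total: 15189 + 657107 + 7501 = 679797 J = 680 kJ

q = 680 kJ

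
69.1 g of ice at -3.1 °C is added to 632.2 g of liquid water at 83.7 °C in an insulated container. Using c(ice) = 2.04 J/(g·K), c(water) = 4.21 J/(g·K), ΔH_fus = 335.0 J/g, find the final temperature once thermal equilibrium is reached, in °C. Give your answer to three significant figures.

Heat to bring ice to 0 °C and melt it: q₁ = 69.1×2.04×3.1 + 69.1×335.0 = 23585 J
Heat the water can supply cooling to 0 °C: 632.2×4.21×83.7 = 222773 J > q₁, so all ice melts.
Energy balance: 632.2×4.21×(83.7 − T) = 23585 + 69.1×4.21×(T − 0)
2661.562(83.7 − T) = 23585 + 290.911 T
222773 − 23585 = 2952.473 T
T = 199188 / 2952.473 = 67.46 °C

T_f = 67.5 °C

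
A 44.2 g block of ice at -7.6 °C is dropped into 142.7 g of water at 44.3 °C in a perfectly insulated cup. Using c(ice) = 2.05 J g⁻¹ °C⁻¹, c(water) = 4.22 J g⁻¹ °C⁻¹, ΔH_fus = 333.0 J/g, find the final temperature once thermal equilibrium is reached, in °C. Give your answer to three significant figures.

Heat to bring ice to 0 °C and melt it: q₁ = 44.2×2.05×7.6 + 44.2×333.0 = 15407 J
Heat the water can supply cooling to 0 °C: 142.7×4.22×44.3 = 26677.2 J > q₁, so all ice melts.
Energy balance: 142.7×4.22×(44.3 − T) = 15407 + 44.2×4.22×(T − 0)
602.194(44.3 − T) = 15407 + 186.524 T
26677.2 − 15407 = 788.718 T
T = 11270.2 / 788.718 = 14.29 °C

T_f = 14.3 °C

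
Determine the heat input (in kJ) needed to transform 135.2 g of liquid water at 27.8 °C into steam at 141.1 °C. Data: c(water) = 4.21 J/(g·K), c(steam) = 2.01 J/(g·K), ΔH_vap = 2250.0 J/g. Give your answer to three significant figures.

q1 (heat water 27.8→100.0 °C): 135.2 × 4.21 × 72.2 = 41096 J
q2 (vaporize at 100 °C): 135.2 × 2250.0 = 304200 J
q3 (heat steam 100.0→141.1 °C): 135.2 × 2.01 × 41.1 = 11169 J
Total: 41096 + 304200 + 11169 = 356465 J = 356 kJ

q = 356 kJ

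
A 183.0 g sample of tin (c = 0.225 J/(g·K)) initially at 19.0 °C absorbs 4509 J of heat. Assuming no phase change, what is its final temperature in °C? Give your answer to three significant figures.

ΔT = q / (m c) = 4509 / (183.0 × 0.225) = 109.5 °C
T_f = 19.0 + 109.5 = 128.5 °C

T_f = 129 °C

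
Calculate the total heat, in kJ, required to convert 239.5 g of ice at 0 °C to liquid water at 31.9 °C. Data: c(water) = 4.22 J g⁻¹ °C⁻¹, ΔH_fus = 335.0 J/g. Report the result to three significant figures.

q1 (melt at 0 °C): 239.5 × 335.0 = 80233 J
q2 (heat water 0.0→31.9 °C): 239.5 × 4.22 × 31.9 = 32241 J
Total: 80233 + 32241 = 112474 J = 112 kJ

q = 112 kJ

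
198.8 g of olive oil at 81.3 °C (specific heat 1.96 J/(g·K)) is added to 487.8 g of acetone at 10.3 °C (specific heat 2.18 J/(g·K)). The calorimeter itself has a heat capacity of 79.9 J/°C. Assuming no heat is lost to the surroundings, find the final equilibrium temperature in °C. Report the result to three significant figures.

T_f = 28.3 °C

Heat lost by olive oil = heat gained by acetone + calorimeter.
(198.8)(1.96)(81.3 − T) = [(487.8)(2.18) + 79.9](T − 10.3)
389.648 (81.3 − T) = 1143.304 (T − 10.3)
31678 − 389.648 T = 1143.304 T − 11776
43454 = 1532.952 T
T = 28.347 °C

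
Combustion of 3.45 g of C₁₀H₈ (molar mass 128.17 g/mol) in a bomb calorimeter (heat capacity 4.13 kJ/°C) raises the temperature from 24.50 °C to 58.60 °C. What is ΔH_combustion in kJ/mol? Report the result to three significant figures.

ΔT = 58.60 − 24.50 = 34.10 °C
q_cal = C_cal × ΔT = 4.13 × 34.10 = 140.833 kJ
n = 3.45 / 128.17 = 0.02692 mol
q_rxn = −q_cal = -140.833 kJ
ΔH = -140.833 / 0.02692 = -5232 kJ/mol

ΔH = -5230 kJ/mol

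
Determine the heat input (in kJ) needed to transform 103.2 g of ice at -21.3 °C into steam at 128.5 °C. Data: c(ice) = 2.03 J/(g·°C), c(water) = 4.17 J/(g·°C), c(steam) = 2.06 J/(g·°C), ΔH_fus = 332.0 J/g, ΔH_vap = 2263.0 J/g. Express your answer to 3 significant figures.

q1 (heat ice -21.3→0.0 °C): 103.2 × 2.03 × 21.3 = 4462 J
q2 (melt at 0 °C): 103.2 × 332.0 = 34262 J
q3 (heat water 0.0→100.0 °C): 103.2 × 4.17 × 100.0 = 43034 J
q4 (vaporize at 100 °C): 103.2 × 2263.0 = 233542 J
q5 (heat steam 100.0→128.5 °C): 103.2 × 2.06 × 28.5 = 6059 J
Total: 4462 + 34262 + 43034 + 233542 + 6059 = 321359 J = 321 kJ

q = 321 kJ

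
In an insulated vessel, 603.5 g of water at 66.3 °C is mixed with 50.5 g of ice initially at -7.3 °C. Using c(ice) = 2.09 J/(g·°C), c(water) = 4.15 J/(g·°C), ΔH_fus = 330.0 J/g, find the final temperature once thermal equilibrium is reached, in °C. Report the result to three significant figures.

T_f = 54.8 °C

Heat to bring ice to 0 °C and melt it: q₁ = 50.5×2.09×7.3 + 50.5×330.0 = 17435 J
Heat the water can supply cooling to 0 °C: 603.5×4.15×66.3 = 166050 J > q₁, so all ice melts.
Energy balance: 603.5×4.15×(66.3 − T) = 17435 + 50.5×4.15×(T − 0)
2504.525(66.3 − T) = 17435 + 209.575 T
166050 − 17435 = 2714.100 T
T = 148615 / 2714.100 = 54.76 °C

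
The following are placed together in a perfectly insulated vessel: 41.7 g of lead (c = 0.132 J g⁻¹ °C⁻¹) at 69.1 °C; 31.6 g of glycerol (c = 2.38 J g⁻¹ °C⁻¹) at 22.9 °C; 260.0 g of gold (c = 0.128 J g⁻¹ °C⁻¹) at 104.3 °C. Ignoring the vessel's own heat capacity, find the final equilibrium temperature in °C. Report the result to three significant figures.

Σ mᵢcᵢ(T − Tᵢ) = 0  ⇒  T = Σ mᵢcᵢTᵢ / Σ mᵢcᵢ
Σ mᵢcᵢ = 41.7×0.132 + 31.6×2.38 + 260.0×0.128 = 113.9924
Σ mᵢcᵢTᵢ = 5.5044×69.1 + 75.208×22.9 + 33.28×104.3 = 5573.7
T = 5573.7 / 113.9924 = 48.90 °C

T_f = 48.9 °C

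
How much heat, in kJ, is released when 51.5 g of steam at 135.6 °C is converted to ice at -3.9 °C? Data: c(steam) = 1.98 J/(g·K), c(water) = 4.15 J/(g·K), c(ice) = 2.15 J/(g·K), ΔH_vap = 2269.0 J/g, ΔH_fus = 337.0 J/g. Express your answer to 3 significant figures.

q1 (cool steam 135.6→100 °C): 51.5 × 1.98 × 35.6 = 3630 J
q2 (condense at 100 °C): 51.5 × 2269.0 = 116854 J
q3 (cool water 100→0 °C): 51.5 × 4.15 × 100.0 = 21373 J
q4 (freeze at 0 °C): 51.5 × 337.0 = 17356 J
q5 (cool ice 0→-3.9 °C): 51.5 × 2.15 × 3.9 = 432 J
Total: 3630 + 116854 + 21373 + 17356 + 432 = 159645 J = 160 kJ

q = 160 kJ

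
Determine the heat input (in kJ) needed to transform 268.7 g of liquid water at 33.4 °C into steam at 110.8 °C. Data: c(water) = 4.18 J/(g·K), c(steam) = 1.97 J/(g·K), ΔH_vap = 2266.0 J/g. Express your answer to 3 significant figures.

q = 689 kJ

q1 (heat water 33.4→100.0 °C): 268.7 × 4.18 × 66.6 = 74803 J
q2 (vaporize at 100 °C): 268.7 × 2266.0 = 608874 J
q3 (heat steam 100.0→110.8 °C): 268.7 × 1.97 × 10.8 = 5717 J
Total: 74803 + 608874 + 5717 = 689394 J = 689 kJ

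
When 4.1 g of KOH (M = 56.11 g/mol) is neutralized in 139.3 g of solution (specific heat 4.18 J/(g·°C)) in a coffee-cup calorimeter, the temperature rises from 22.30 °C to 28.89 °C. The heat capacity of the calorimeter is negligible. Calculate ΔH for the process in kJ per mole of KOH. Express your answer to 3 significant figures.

|ΔT| = |28.89 − 22.30| = 6.59 °C
|q_surr| = (139.3 × 4.18) × 6.59 = 582.274 × 6.59 = 3837 J
n(KOH) = 4.1 / 56.11 = 0.07307 mol
Temperature rose, so q_rxn = −|q_surr| = -3.837 kJ
ΔH = q_rxn / n = -52.51 kJ/mol

ΔH = -52.5 kJ/mol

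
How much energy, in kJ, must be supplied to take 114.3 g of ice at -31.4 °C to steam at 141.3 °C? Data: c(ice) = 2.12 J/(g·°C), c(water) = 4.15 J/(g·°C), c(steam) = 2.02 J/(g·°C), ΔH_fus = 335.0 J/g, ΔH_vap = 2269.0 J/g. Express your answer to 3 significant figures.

q1 (heat ice -31.4→0.0 °C): 114.3 × 2.12 × 31.4 = 7609 J
q2 (melt at 0 °C): 114.3 × 335.0 = 38291 J
q3 (heat water 0.0→100.0 °C): 114.3 × 4.15 × 100.0 = 47435 J
q4 (vaporize at 100 °C): 114.3 × 2269.0 = 259347 J
q5 (heat steam 100.0→141.3 °C): 114.3 × 2.02 × 41.3 = 9536 J
Total: 7609 + 38291 + 47435 + 259347 + 9536 = 362218 J = 362 kJ

q = 362 kJ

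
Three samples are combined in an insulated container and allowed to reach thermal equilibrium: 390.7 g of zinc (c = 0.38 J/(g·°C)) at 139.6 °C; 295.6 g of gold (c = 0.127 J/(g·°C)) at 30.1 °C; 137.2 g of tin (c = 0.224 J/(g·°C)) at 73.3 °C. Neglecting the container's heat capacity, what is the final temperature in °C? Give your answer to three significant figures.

Σ mᵢcᵢ(T − Tᵢ) = 0  ⇒  T = Σ mᵢcᵢTᵢ / Σ mᵢcᵢ
Σ mᵢcᵢ = 390.7×0.38 + 295.6×0.127 + 137.2×0.224 = 216.7400
Σ mᵢcᵢTᵢ = 148.466×139.6 + 37.5412×30.1 + 30.7328×73.3 = 24109
T = 24109 / 216.7400 = 111.2 °C

T_f = 111 °C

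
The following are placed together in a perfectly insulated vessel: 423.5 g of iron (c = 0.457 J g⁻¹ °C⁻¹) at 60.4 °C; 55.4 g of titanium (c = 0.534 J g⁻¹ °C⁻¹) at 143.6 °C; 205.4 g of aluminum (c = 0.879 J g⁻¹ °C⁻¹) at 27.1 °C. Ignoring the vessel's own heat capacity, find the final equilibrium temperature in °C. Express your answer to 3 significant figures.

Σ mᵢcᵢ(T − Tᵢ) = 0  ⇒  T = Σ mᵢcᵢTᵢ / Σ mᵢcᵢ
Σ mᵢcᵢ = 423.5×0.457 + 55.4×0.534 + 205.4×0.879 = 403.6697
Σ mᵢcᵢTᵢ = 193.5395×60.4 + 29.5836×143.6 + 180.5466×27.1 = 20831
T = 20831 / 403.6697 = 51.60 °C

T_f = 51.6 °C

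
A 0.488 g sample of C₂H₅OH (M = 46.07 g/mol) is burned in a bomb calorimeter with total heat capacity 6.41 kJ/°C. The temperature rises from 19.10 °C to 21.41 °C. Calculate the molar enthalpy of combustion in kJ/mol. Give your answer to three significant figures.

ΔH = -1400 kJ/mol

ΔT = 21.41 − 19.10 = 2.31 °C
q_cal = C_cal × ΔT = 6.41 × 2.31 = 14.8071 kJ
n = 0.488 / 46.07 = 0.01059 mol
q_rxn = −q_cal = -14.8071 kJ
ΔH = -14.8071 / 0.01059 = -1398 kJ/mol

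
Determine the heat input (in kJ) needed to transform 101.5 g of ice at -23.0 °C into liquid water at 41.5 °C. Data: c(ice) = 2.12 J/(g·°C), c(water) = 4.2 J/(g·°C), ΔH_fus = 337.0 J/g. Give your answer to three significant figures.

q1 (heat ice -23.0→0.0 °C): 101.5 × 2.12 × 23.0 = 4949 J
q2 (melt at 0 °C): 101.5 × 337.0 = 34206 J
q3 (heat water 0.0→41.5 °C): 101.5 × 4.2 × 41.5 = 17691 J
Total: 4949 + 34206 + 17691 = 56846 J = 56.8 kJ

q = 56.8 kJ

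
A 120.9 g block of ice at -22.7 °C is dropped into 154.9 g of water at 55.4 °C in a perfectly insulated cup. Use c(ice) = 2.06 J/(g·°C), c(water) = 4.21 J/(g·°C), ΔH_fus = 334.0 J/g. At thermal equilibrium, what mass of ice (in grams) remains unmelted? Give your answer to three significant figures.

Heat to warm all ice to 0 °C: 120.9×2.06×22.7 = 5653.5 J
Heat released by water cooling to 0 °C: 154.9×4.21×55.4 = 36128 J
36128 J < 5653.5 + 120.9×334.0 = 46034.1 J, so not all ice melts; final T = 0 °C.
Heat left for melting: 36128 − 5653.5 = 30474.5 J
Mass melted = 30474.5 / 334.0 = 91.24 g
Ice remaining = 120.9 − 91.24 = 29.66 g

m_ice remaining = 29.7 g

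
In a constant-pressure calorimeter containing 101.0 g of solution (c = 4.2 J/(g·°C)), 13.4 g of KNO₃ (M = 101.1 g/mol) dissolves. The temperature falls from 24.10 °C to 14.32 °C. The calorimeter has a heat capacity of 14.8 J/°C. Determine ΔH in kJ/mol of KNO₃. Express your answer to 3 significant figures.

ΔH = 32.4 kJ/mol

|ΔT| = |14.32 − 24.10| = 9.78 °C
|q_surr| = (101.0 × 4.2 + 14.8) × 9.78 = 439.0 × 9.78 = 4293 J
n(KNO₃) = 13.4 / 101.1 = 0.1325 mol
Temperature fell, so q_rxn = +|q_surr| = 4.293 kJ
ΔH = q_rxn / n = 32.40 kJ/mol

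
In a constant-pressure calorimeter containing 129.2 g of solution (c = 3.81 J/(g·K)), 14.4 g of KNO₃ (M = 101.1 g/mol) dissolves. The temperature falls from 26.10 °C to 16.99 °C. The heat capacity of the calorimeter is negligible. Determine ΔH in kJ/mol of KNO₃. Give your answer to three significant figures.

ΔH = 31.5 kJ/mol

|ΔT| = |16.99 − 26.10| = 9.11 °C
|q_surr| = (129.2 × 3.81) × 9.11 = 492.252 × 9.11 = 4484 J
n(KNO₃) = 14.4 / 101.1 = 0.1424 mol
Temperature fell, so q_rxn = +|q_surr| = 4.484 kJ
ΔH = q_rxn / n = 31.49 kJ/mol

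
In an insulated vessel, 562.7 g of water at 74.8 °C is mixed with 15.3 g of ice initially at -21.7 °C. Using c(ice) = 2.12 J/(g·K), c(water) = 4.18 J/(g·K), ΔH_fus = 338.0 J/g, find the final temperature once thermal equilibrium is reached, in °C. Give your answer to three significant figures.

T_f = 70.4 °C

Heat to bring ice to 0 °C and melt it: q₁ = 15.3×2.12×21.7 + 15.3×338.0 = 5875.3 J
Heat the water can supply cooling to 0 °C: 562.7×4.18×74.8 = 175936 J > q₁, so all ice melts.
Energy balance: 562.7×4.18×(74.8 − T) = 5875.3 + 15.3×4.18×(T − 0)
2352.086(74.8 − T) = 5875.3 + 63.954 T
175936 − 5875.3 = 2416.040 T
T = 170060.7 / 2416.040 = 70.39 °C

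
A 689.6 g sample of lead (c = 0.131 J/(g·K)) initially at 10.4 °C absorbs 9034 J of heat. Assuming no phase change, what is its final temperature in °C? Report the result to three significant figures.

ΔT = q / (m c) = 9034 / (689.6 × 0.131) = 100.0 °C
T_f = 10.4 + 100.0 = 110.4 °C

T_f = 110 °C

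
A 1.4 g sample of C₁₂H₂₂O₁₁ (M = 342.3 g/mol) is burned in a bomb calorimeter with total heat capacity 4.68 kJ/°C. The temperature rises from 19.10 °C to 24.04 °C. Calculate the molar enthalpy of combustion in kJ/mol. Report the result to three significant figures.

ΔH = -5650 kJ/mol

ΔT = 24.04 − 19.10 = 4.94 °C
q_cal = C_cal × ΔT = 4.68 × 4.94 = 23.1192 kJ
n = 1.4 / 342.3 = 0.004090 mol
q_rxn = −q_cal = -23.1192 kJ
ΔH = -23.1192 / 0.004090 = -5653 kJ/mol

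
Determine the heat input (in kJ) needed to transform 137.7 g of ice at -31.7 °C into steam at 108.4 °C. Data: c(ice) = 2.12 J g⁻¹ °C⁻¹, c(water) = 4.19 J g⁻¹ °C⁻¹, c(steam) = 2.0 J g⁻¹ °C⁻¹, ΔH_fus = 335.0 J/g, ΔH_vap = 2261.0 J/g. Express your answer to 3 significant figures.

q = 427 kJ

q1 (heat ice -31.7→0.0 °C): 137.7 × 2.12 × 31.7 = 9254 J
q2 (melt at 0 °C): 137.7 × 335.0 = 46130 J
q3 (heat water 0.0→100.0 °C): 137.7 × 4.19 × 100.0 = 57696 J
q4 (vaporize at 100 °C): 137.7 × 2261.0 = 311340 J
q5 (heat steam 100.0→108.4 °C): 137.7 × 2.0 × 8.4 = 2313 J
Total: 9254 + 46130 + 57696 + 311340 + 2313 = 426733 J = 427 kJ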